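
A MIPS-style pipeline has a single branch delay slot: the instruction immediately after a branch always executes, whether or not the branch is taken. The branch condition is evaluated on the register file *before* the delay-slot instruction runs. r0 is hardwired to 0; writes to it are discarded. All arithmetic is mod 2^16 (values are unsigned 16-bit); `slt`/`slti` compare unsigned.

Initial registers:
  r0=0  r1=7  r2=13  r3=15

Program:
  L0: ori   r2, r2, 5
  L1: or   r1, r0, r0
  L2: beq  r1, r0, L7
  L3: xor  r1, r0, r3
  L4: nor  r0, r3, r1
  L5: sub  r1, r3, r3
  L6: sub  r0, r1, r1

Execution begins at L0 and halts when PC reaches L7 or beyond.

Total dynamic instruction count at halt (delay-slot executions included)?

4

  step pc=0: ori   r2, r2, 5  regs=(0,7,13,15)
  step pc=1: or   r1, r0, r0  regs=(0,0,13,15)
  step pc=2: beq  r1, r0, L7  cond=T  regs=(0,0,13,15)
  step pc=3: xor  r1, r0, r3  regs=(0,15,13,15)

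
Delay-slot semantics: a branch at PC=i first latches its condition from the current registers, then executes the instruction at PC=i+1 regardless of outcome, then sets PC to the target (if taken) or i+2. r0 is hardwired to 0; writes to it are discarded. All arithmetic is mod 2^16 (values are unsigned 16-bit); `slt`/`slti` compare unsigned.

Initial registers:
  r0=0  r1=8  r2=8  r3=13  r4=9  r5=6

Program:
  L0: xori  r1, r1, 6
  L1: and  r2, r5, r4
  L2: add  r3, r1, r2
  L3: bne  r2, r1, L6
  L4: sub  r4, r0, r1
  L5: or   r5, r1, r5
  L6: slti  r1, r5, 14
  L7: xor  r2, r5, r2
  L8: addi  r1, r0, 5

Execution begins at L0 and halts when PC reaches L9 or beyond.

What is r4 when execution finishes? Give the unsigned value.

65522

  step pc=0: xori  r1, r1, 6  regs=(0,14,8,13,9,6)
  step pc=1: and  r2, r5, r4  regs=(0,14,0,13,9,6)
  step pc=2: add  r3, r1, r2  regs=(0,14,0,14,9,6)
  step pc=3: bne  r2, r1, L6  cond=T  regs=(0,14,0,14,9,6)
  step pc=4: sub  r4, r0, r1  regs=(0,14,0,14,65522,6)
  step pc=6: slti  r1, r5, 14  regs=(0,1,0,14,65522,6)
  step pc=7: xor  r2, r5, r2  regs=(0,1,6,14,65522,6)
  step pc=8: addi  r1, r0, 5  regs=(0,5,6,14,65522,6)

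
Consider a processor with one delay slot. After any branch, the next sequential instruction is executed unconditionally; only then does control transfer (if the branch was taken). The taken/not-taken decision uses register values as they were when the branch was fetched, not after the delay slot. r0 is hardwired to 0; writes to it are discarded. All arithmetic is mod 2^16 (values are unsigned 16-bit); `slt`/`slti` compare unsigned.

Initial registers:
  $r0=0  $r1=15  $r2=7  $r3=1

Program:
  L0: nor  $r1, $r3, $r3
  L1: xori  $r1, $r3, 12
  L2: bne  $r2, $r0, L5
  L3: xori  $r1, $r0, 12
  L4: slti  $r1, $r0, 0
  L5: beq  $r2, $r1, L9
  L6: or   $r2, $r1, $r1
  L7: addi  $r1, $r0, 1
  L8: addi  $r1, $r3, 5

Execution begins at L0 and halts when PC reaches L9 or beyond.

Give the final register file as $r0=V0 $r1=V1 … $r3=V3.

$r0=0 $r1=6 $r2=12 $r3=1

  step pc=0: nor  $r1, $r3, $r3  regs=(0,65534,7,1)
  step pc=1: xori  $r1, $r3, 12  regs=(0,13,7,1)
  step pc=2: bne  $r2, $r0, L5  cond=T  regs=(0,13,7,1)
  step pc=3: xori  $r1, $r0, 12  regs=(0,12,7,1)
  step pc=5: beq  $r2, $r1, L9  cond=F  regs=(0,12,7,1)
  step pc=6: or   $r2, $r1, $r1  regs=(0,12,12,1)
  step pc=7: addi  $r1, $r0, 1  regs=(0,1,12,1)
  step pc=8: addi  $r1, $r3, 5  regs=(0,6,12,1)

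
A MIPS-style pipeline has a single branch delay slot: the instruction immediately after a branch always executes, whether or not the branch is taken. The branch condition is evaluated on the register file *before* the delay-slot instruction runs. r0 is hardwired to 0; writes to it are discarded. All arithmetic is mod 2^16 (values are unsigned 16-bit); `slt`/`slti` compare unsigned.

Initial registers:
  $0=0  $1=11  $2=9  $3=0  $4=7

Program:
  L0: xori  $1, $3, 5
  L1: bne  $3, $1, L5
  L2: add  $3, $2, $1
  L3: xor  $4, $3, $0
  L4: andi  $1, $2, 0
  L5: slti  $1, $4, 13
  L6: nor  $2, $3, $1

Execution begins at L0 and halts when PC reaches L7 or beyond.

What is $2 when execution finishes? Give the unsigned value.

#0 xori  $1, $3, 5 ; 0/5/9/0/7
#1 bne  $3, $1, L5 ; 0/5/9/0/7 ; →target
#2 add  $3, $2, $1 ; 0/5/9/14/7
#5 slti  $1, $4, 13 ; 0/1/9/14/7
#6 nor  $2, $3, $1 ; 0/1/65520/14/7

65520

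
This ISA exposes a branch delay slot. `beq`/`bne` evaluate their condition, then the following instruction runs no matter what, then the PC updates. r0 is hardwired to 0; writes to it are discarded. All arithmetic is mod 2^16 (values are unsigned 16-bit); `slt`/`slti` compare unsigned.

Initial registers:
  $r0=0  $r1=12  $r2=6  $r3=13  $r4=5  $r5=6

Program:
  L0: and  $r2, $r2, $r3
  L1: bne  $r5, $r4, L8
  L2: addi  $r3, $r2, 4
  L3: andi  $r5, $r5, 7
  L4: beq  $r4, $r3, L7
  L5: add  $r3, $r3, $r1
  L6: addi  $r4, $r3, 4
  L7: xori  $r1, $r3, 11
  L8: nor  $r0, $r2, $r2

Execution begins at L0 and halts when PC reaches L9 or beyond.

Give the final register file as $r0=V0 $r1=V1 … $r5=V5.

$r0=0 $r1=12 $r2=4 $r3=8 $r4=5 $r5=6

#0 and  $r2, $r2, $r3 ; 0/12/4/13/5/6
#1 bne  $r5, $r4, L8 ; 0/12/4/13/5/6 ; →target
#2 addi  $r3, $r2, 4 ; 0/12/4/8/5/6
#8 nor  $r0, $r2, $r2 ; 0/12/4/8/5/6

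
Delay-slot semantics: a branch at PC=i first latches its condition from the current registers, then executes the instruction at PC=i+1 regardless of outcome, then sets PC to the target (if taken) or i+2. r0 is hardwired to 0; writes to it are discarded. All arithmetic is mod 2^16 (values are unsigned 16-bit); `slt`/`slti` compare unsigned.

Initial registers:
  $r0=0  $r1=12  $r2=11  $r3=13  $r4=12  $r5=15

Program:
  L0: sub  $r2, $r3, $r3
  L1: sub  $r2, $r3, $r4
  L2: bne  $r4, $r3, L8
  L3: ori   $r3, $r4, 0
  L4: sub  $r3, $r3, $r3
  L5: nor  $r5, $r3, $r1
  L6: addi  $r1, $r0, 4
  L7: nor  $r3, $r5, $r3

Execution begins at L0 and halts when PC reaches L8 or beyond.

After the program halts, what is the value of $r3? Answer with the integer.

#0 sub  $r2, $r3, $r3 ; 0/12/0/13/12/15
#1 sub  $r2, $r3, $r4 ; 0/12/1/13/12/15
#2 bne  $r4, $r3, L8 ; 0/12/1/13/12/15 ; →target
#3 ori   $r3, $r4, 0 ; 0/12/1/12/12/15

12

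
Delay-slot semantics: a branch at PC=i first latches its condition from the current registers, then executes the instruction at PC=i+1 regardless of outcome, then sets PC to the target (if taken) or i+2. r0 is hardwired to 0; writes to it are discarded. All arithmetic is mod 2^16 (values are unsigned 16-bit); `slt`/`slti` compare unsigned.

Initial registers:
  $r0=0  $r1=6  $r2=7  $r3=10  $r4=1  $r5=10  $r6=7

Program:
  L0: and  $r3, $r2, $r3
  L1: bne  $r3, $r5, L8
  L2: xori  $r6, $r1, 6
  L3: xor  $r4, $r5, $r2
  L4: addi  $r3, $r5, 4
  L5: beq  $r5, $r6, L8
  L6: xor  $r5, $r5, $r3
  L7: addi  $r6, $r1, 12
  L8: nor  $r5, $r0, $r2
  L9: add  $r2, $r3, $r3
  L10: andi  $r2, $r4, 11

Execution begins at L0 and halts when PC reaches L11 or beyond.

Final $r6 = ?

0

PC=0  and  $r3, $r2, $r3     | $r0=0 $r1=6 $r2=7 $r3=2 $r4=1 $r5=10 $r6=7
PC=1  bne  $r3, $r5, L8      | $r0=0 $r1=6 $r2=7 $r3=2 $r4=1 $r5=10 $r6=7  [TAKEN]
PC=2  xori  $r6, $r1, 6      | $r0=0 $r1=6 $r2=7 $r3=2 $r4=1 $r5=10 $r6=0
PC=8  nor  $r5, $r0, $r2     | $r0=0 $r1=6 $r2=7 $r3=2 $r4=1 $r5=65528 $r6=0
PC=9  add  $r2, $r3, $r3     | $r0=0 $r1=6 $r2=4 $r3=2 $r4=1 $r5=65528 $r6=0
PC=10 andi  $r2, $r4, 11     | $r0=0 $r1=6 $r2=1 $r3=2 $r4=1 $r5=65528 $r6=0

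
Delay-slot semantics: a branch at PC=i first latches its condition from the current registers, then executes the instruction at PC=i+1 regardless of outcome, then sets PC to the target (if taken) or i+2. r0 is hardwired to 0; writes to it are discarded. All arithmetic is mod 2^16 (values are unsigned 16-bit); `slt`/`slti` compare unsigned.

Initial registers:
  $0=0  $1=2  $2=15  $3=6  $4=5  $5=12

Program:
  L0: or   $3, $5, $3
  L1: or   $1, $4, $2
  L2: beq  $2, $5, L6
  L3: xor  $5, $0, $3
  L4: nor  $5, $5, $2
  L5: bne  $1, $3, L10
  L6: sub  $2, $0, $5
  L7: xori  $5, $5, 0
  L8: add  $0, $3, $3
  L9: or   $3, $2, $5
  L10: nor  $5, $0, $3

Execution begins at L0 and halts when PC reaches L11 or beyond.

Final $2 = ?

PC=0  or   $3, $5, $3        | $0=0 $1=2 $2=15 $3=14 $4=5 $5=12
PC=1  or   $1, $4, $2        | $0=0 $1=15 $2=15 $3=14 $4=5 $5=12
PC=2  beq  $2, $5, L6        | $0=0 $1=15 $2=15 $3=14 $4=5 $5=12  [not taken]
PC=3  xor  $5, $0, $3        | $0=0 $1=15 $2=15 $3=14 $4=5 $5=14
PC=4  nor  $5, $5, $2        | $0=0 $1=15 $2=15 $3=14 $4=5 $5=65520
PC=5  bne  $1, $3, L10       | $0=0 $1=15 $2=15 $3=14 $4=5 $5=65520  [TAKEN]
PC=6  sub  $2, $0, $5        | $0=0 $1=15 $2=16 $3=14 $4=5 $5=65520
PC=10 nor  $5, $0, $3        | $0=0 $1=15 $2=16 $3=14 $4=5 $5=65521

16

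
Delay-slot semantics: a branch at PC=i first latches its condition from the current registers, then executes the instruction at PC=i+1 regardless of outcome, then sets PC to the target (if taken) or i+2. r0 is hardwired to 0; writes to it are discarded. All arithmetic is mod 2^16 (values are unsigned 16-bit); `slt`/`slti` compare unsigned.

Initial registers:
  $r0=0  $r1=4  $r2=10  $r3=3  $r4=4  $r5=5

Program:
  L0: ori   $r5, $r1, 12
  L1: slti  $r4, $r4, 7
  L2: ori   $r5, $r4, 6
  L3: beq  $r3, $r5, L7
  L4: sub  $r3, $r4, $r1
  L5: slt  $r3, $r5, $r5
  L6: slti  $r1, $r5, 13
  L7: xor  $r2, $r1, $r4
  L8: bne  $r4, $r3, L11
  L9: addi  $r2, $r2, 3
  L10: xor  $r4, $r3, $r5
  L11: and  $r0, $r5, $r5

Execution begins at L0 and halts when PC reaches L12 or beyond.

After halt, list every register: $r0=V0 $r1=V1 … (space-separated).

  step pc=0: ori   $r5, $r1, 12  regs=(0,4,10,3,4,12)
  step pc=1: slti  $r4, $r4, 7  regs=(0,4,10,3,1,12)
  step pc=2: ori   $r5, $r4, 6  regs=(0,4,10,3,1,7)
  step pc=3: beq  $r3, $r5, L7  cond=F  regs=(0,4,10,3,1,7)
  step pc=4: sub  $r3, $r4, $r1  regs=(0,4,10,65533,1,7)
  step pc=5: slt  $r3, $r5, $r5  regs=(0,4,10,0,1,7)
  step pc=6: slti  $r1, $r5, 13  regs=(0,1,10,0,1,7)
  step pc=7: xor  $r2, $r1, $r4  regs=(0,1,0,0,1,7)
  step pc=8: bne  $r4, $r3, L11  cond=T  regs=(0,1,0,0,1,7)
  step pc=9: addi  $r2, $r2, 3  regs=(0,1,3,0,1,7)
  step pc=11: and  $r0, $r5, $r5  regs=(0,1,3,0,1,7)

$r0=0 $r1=1 $r2=3 $r3=0 $r4=1 $r5=7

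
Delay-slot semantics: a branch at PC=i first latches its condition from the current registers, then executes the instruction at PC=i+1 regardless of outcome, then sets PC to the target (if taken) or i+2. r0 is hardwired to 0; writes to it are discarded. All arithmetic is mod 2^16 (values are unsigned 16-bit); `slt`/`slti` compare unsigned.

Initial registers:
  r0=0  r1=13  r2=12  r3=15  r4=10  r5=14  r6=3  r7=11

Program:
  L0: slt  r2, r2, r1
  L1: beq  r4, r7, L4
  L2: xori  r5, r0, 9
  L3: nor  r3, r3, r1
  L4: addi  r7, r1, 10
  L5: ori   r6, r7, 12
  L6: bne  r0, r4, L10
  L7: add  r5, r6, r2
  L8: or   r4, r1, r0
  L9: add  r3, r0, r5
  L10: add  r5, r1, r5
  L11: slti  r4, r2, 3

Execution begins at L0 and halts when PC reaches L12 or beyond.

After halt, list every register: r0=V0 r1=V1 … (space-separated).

PC=0  slt  r2, r2, r1        | r0=0 r1=13 r2=1 r3=15 r4=10 r5=14 r6=3 r7=11
PC=1  beq  r4, r7, L4        | r0=0 r1=13 r2=1 r3=15 r4=10 r5=14 r6=3 r7=11  [not taken]
PC=2  xori  r5, r0, 9        | r0=0 r1=13 r2=1 r3=15 r4=10 r5=9 r6=3 r7=11
PC=3  nor  r3, r3, r1        | r0=0 r1=13 r2=1 r3=65520 r4=10 r5=9 r6=3 r7=11
PC=4  addi  r7, r1, 10       | r0=0 r1=13 r2=1 r3=65520 r4=10 r5=9 r6=3 r7=23
PC=5  ori   r6, r7, 12       | r0=0 r1=13 r2=1 r3=65520 r4=10 r5=9 r6=31 r7=23
PC=6  bne  r0, r4, L10       | r0=0 r1=13 r2=1 r3=65520 r4=10 r5=9 r6=31 r7=23  [TAKEN]
PC=7  add  r5, r6, r2        | r0=0 r1=13 r2=1 r3=65520 r4=10 r5=32 r6=31 r7=23
PC=10 add  r5, r1, r5        | r0=0 r1=13 r2=1 r3=65520 r4=10 r5=45 r6=31 r7=23
PC=11 slti  r4, r2, 3        | r0=0 r1=13 r2=1 r3=65520 r4=1 r5=45 r6=31 r7=23

r0=0 r1=13 r2=1 r3=65520 r4=1 r5=45 r6=31 r7=23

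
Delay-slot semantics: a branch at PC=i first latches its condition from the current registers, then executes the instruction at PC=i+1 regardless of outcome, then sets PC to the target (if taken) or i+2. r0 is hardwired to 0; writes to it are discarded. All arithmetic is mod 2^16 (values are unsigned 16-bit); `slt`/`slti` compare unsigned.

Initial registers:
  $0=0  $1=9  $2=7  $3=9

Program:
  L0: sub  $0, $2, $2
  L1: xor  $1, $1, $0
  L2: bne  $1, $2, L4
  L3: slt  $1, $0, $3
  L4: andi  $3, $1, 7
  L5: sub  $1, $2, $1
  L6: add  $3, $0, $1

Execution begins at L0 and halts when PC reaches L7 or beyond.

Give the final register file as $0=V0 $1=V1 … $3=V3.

PC=0  sub  $0, $2, $2        | $0=0 $1=9 $2=7 $3=9
PC=1  xor  $1, $1, $0        | $0=0 $1=9 $2=7 $3=9
PC=2  bne  $1, $2, L4        | $0=0 $1=9 $2=7 $3=9  [TAKEN]
PC=3  slt  $1, $0, $3        | $0=0 $1=1 $2=7 $3=9
PC=4  andi  $3, $1, 7        | $0=0 $1=1 $2=7 $3=1
PC=5  sub  $1, $2, $1        | $0=0 $1=6 $2=7 $3=1
PC=6  add  $3, $0, $1        | $0=0 $1=6 $2=7 $3=6

$0=0 $1=6 $2=7 $3=6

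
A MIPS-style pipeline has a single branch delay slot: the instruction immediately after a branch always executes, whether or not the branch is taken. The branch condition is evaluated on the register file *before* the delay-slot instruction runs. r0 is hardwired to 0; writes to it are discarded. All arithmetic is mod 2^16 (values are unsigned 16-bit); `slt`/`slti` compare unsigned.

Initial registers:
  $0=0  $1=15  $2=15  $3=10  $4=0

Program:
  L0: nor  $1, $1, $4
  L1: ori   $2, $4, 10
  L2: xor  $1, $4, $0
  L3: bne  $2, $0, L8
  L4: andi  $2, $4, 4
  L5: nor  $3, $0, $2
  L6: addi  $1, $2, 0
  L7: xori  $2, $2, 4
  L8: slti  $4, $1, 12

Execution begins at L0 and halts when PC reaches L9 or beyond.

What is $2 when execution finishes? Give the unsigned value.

#0 nor  $1, $1, $4 ; 0/65520/15/10/0
#1 ori   $2, $4, 10 ; 0/65520/10/10/0
#2 xor  $1, $4, $0 ; 0/0/10/10/0
#3 bne  $2, $0, L8 ; 0/0/10/10/0 ; →target
#4 andi  $2, $4, 4 ; 0/0/0/10/0
#8 slti  $4, $1, 12 ; 0/0/0/10/1

0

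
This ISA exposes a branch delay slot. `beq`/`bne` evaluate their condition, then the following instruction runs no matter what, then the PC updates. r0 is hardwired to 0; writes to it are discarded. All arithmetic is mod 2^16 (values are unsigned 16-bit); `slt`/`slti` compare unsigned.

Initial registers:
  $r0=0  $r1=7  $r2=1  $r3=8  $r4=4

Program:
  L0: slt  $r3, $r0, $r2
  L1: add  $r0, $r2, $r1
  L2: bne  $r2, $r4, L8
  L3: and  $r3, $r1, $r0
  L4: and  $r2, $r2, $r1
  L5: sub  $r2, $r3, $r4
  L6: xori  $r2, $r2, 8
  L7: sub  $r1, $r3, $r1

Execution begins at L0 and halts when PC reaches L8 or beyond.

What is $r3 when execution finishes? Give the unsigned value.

0

#0 slt  $r3, $r0, $r2 ; 0/7/1/1/4
#1 add  $r0, $r2, $r1 ; 0/7/1/1/4
#2 bne  $r2, $r4, L8 ; 0/7/1/1/4 ; →target
#3 and  $r3, $r1, $r0 ; 0/7/1/0/4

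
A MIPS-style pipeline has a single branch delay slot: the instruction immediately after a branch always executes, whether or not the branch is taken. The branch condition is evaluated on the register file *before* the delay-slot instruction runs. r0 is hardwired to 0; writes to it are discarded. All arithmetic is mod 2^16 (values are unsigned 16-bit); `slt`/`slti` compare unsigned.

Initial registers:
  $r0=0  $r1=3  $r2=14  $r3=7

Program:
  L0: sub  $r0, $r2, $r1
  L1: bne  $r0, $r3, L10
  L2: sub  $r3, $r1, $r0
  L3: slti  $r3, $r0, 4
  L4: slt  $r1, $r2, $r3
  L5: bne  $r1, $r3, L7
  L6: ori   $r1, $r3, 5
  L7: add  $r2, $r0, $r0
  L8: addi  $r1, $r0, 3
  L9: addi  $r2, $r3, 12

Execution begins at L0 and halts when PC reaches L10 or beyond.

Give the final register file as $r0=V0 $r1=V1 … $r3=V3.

PC=0  sub  $r0, $r2, $r1     | $r0=0 $r1=3 $r2=14 $r3=7
PC=1  bne  $r0, $r3, L10     | $r0=0 $r1=3 $r2=14 $r3=7  [TAKEN]
PC=2  sub  $r3, $r1, $r0     | $r0=0 $r1=3 $r2=14 $r3=3

$r0=0 $r1=3 $r2=14 $r3=3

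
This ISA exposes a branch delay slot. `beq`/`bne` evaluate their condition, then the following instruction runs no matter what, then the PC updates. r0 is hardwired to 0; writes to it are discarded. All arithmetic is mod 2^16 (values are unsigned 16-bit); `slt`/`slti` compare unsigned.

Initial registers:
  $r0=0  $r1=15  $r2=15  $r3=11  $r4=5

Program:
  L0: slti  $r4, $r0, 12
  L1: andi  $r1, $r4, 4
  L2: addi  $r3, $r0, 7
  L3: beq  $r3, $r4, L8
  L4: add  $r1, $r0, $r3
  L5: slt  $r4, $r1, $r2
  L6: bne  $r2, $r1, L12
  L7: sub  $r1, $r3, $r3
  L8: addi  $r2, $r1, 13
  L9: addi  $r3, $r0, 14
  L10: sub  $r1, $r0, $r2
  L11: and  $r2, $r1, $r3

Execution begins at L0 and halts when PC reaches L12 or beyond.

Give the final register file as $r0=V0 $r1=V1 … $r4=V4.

$r0=0 $r1=0 $r2=15 $r3=7 $r4=1

#0 slti  $r4, $r0, 12 ; 0/15/15/11/1
#1 andi  $r1, $r4, 4 ; 0/0/15/11/1
#2 addi  $r3, $r0, 7 ; 0/0/15/7/1
#3 beq  $r3, $r4, L8 ; 0/0/15/7/1 ; →fallthru
#4 add  $r1, $r0, $r3 ; 0/7/15/7/1
#5 slt  $r4, $r1, $r2 ; 0/7/15/7/1
#6 bne  $r2, $r1, L12 ; 0/7/15/7/1 ; →target
#7 sub  $r1, $r3, $r3 ; 0/0/15/7/1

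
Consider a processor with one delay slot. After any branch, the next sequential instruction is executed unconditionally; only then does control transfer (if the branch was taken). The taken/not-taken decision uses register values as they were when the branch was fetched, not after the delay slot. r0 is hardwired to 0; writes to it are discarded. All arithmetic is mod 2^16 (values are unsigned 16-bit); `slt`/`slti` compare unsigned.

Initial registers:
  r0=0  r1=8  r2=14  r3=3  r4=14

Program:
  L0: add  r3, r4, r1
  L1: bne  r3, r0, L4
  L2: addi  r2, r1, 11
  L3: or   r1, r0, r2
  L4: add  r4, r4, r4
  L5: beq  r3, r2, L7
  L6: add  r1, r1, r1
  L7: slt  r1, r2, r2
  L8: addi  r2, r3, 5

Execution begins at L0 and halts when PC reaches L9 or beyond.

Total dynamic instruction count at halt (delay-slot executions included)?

#0 add  r3, r4, r1 ; 0/8/14/22/14
#1 bne  r3, r0, L4 ; 0/8/14/22/14 ; →target
#2 addi  r2, r1, 11 ; 0/8/19/22/14
#4 add  r4, r4, r4 ; 0/8/19/22/28
#5 beq  r3, r2, L7 ; 0/8/19/22/28 ; →fallthru
#6 add  r1, r1, r1 ; 0/16/19/22/28
#7 slt  r1, r2, r2 ; 0/0/19/22/28
#8 addi  r2, r3, 5 ; 0/0/27/22/28

8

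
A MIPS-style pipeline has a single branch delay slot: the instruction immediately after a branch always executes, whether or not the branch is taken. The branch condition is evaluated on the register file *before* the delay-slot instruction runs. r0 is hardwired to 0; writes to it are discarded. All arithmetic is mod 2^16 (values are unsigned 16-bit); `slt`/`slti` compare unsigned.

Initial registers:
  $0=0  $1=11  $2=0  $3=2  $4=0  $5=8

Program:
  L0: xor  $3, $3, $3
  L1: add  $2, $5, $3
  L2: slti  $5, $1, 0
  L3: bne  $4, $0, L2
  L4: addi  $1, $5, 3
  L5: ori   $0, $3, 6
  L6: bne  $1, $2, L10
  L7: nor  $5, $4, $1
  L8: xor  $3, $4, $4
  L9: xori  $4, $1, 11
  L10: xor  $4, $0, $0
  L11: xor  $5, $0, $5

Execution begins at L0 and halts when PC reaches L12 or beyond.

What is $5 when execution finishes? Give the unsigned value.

65532

  step pc=0: xor  $3, $3, $3  regs=(0,11,0,0,0,8)
  step pc=1: add  $2, $5, $3  regs=(0,11,8,0,0,8)
  step pc=2: slti  $5, $1, 0  regs=(0,11,8,0,0,0)
  step pc=3: bne  $4, $0, L2  cond=F  regs=(0,11,8,0,0,0)
  step pc=4: addi  $1, $5, 3  regs=(0,3,8,0,0,0)
  step pc=5: ori   $0, $3, 6  regs=(0,3,8,0,0,0)
  step pc=6: bne  $1, $2, L10  cond=T  regs=(0,3,8,0,0,0)
  step pc=7: nor  $5, $4, $1  regs=(0,3,8,0,0,65532)
  step pc=10: xor  $4, $0, $0  regs=(0,3,8,0,0,65532)
  step pc=11: xor  $5, $0, $5  regs=(0,3,8,0,0,65532)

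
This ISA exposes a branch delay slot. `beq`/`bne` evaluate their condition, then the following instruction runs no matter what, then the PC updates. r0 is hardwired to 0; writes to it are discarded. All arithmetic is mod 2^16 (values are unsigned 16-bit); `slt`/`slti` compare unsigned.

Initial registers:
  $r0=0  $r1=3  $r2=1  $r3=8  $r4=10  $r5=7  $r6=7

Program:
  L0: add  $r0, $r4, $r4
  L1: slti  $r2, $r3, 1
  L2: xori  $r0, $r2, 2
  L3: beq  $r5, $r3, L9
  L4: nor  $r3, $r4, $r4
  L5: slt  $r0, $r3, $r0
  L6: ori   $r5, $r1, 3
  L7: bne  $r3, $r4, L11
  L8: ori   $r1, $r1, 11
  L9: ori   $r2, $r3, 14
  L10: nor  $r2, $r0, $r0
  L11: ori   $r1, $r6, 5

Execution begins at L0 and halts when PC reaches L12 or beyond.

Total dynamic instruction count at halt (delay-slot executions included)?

#0 add  $r0, $r4, $r4 ; 0/3/1/8/10/7/7
#1 slti  $r2, $r3, 1 ; 0/3/0/8/10/7/7
#2 xori  $r0, $r2, 2 ; 0/3/0/8/10/7/7
#3 beq  $r5, $r3, L9 ; 0/3/0/8/10/7/7 ; →fallthru
#4 nor  $r3, $r4, $r4 ; 0/3/0/65525/10/7/7
#5 slt  $r0, $r3, $r0 ; 0/3/0/65525/10/7/7
#6 ori   $r5, $r1, 3 ; 0/3/0/65525/10/3/7
#7 bne  $r3, $r4, L11 ; 0/3/0/65525/10/3/7 ; →target
#8 ori   $r1, $r1, 11 ; 0/11/0/65525/10/3/7
#11 ori   $r1, $r6, 5 ; 0/7/0/65525/10/3/7

10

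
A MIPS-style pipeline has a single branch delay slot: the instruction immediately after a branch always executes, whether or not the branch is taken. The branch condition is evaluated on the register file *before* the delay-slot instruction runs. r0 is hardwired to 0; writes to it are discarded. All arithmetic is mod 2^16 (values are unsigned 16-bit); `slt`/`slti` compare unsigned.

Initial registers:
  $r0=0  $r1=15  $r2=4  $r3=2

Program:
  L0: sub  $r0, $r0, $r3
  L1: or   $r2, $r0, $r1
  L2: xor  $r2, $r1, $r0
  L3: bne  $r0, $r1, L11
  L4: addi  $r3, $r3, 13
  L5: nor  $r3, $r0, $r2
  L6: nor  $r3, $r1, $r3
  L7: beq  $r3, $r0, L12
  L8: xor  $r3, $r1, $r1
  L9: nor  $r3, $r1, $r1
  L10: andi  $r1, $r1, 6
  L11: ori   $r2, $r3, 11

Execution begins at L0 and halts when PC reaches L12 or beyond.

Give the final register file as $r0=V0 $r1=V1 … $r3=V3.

  step pc=0: sub  $r0, $r0, $r3  regs=(0,15,4,2)
  step pc=1: or   $r2, $r0, $r1  regs=(0,15,15,2)
  step pc=2: xor  $r2, $r1, $r0  regs=(0,15,15,2)
  step pc=3: bne  $r0, $r1, L11  cond=T  regs=(0,15,15,2)
  step pc=4: addi  $r3, $r3, 13  regs=(0,15,15,15)
  step pc=11: ori   $r2, $r3, 11  regs=(0,15,15,15)

$r0=0 $r1=15 $r2=15 $r3=15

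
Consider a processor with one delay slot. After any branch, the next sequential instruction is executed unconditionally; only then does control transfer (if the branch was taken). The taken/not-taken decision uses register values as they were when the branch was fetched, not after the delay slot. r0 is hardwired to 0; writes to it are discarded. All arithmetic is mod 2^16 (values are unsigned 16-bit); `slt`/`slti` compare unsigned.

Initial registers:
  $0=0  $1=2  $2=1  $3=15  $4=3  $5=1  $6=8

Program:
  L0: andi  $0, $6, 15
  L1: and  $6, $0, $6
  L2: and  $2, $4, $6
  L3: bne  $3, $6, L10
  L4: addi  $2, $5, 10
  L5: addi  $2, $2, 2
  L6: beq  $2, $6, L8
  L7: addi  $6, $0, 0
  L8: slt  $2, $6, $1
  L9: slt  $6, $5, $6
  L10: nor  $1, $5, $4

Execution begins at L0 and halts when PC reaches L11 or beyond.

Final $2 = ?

11

PC=0  andi  $0, $6, 15       | $0=0 $1=2 $2=1 $3=15 $4=3 $5=1 $6=8
PC=1  and  $6, $0, $6        | $0=0 $1=2 $2=1 $3=15 $4=3 $5=1 $6=0
PC=2  and  $2, $4, $6        | $0=0 $1=2 $2=0 $3=15 $4=3 $5=1 $6=0
PC=3  bne  $3, $6, L10       | $0=0 $1=2 $2=0 $3=15 $4=3 $5=1 $6=0  [TAKEN]
PC=4  addi  $2, $5, 10       | $0=0 $1=2 $2=11 $3=15 $4=3 $5=1 $6=0
PC=10 nor  $1, $5, $4        | $0=0 $1=65532 $2=11 $3=15 $4=3 $5=1 $6=0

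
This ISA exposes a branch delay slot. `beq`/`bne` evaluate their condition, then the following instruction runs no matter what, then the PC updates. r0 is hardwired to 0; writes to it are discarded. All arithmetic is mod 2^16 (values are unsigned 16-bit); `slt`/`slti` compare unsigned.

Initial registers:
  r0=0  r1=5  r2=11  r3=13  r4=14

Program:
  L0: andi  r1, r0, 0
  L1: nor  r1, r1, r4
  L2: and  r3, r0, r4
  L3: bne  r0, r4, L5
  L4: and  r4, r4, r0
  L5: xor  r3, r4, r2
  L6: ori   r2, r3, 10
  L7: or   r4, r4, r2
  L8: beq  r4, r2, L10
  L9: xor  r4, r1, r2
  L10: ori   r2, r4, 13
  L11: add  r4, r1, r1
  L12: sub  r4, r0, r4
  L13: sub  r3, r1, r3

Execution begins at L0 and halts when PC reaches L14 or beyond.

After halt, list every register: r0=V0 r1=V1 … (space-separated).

[0] andi  r1, r0, 0  →  {r0:0, r1:0, r2:11, r3:13, r4:14}
[1] nor  r1, r1, r4  →  {r0:0, r1:65521, r2:11, r3:13, r4:14}
[2] and  r3, r0, r4  →  {r0:0, r1:65521, r2:11, r3:0, r4:14}
[3] bne  r0, r4, L5  →  {r0:0, r1:65521, r2:11, r3:0, r4:14}  ⟨branch taken⟩
[4] and  r4, r4, r0  →  {r0:0, r1:65521, r2:11, r3:0, r4:0}
[5] xor  r3, r4, r2  →  {r0:0, r1:65521, r2:11, r3:11, r4:0}
[6] ori   r2, r3, 10  →  {r0:0, r1:65521, r2:11, r3:11, r4:0}
[7] or   r4, r4, r2  →  {r0:0, r1:65521, r2:11, r3:11, r4:11}
[8] beq  r4, r2, L10  →  {r0:0, r1:65521, r2:11, r3:11, r4:11}  ⟨branch taken⟩
[9] xor  r4, r1, r2  →  {r0:0, r1:65521, r2:11, r3:11, r4:65530}
[10] ori   r2, r4, 13  →  {r0:0, r1:65521, r2:65535, r3:11, r4:65530}
[11] add  r4, r1, r1  →  {r0:0, r1:65521, r2:65535, r3:11, r4:65506}
[12] sub  r4, r0, r4  →  {r0:0, r1:65521, r2:65535, r3:11, r4:30}
[13] sub  r3, r1, r3  →  {r0:0, r1:65521, r2:65535, r3:65510, r4:30}

r0=0 r1=65521 r2=65535 r3=65510 r4=30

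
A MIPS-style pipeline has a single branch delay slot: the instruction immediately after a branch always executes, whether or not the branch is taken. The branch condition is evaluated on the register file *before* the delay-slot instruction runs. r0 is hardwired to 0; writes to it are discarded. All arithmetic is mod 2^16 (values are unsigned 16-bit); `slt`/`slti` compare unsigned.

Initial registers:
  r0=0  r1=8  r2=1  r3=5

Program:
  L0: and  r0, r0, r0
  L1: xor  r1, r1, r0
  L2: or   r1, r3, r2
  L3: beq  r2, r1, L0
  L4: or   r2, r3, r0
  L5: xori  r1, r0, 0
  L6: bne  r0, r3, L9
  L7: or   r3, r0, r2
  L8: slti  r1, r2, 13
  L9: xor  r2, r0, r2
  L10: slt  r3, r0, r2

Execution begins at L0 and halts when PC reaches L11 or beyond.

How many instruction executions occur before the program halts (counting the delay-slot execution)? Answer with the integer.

  step pc=0: and  r0, r0, r0  regs=(0,8,1,5)
  step pc=1: xor  r1, r1, r0  regs=(0,8,1,5)
  step pc=2: or   r1, r3, r2  regs=(0,5,1,5)
  step pc=3: beq  r2, r1, L0  cond=F  regs=(0,5,1,5)
  step pc=4: or   r2, r3, r0  regs=(0,5,5,5)
  step pc=5: xori  r1, r0, 0  regs=(0,0,5,5)
  step pc=6: bne  r0, r3, L9  cond=T  regs=(0,0,5,5)
  step pc=7: or   r3, r0, r2  regs=(0,0,5,5)
  step pc=9: xor  r2, r0, r2  regs=(0,0,5,5)
  step pc=10: slt  r3, r0, r2  regs=(0,0,5,1)

10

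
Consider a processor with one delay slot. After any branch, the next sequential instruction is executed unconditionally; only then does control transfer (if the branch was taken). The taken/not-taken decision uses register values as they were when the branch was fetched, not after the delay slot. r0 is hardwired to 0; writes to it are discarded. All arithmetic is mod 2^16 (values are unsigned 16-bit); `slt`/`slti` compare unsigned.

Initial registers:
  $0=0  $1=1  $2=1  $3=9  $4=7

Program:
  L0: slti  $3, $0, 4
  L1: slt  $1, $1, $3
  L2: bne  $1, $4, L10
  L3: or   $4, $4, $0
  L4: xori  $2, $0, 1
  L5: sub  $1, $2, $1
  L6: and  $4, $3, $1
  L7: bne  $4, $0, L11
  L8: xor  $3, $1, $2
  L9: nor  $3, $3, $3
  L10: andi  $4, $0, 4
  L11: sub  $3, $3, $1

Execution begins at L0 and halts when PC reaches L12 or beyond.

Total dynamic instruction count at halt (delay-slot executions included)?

6

PC=0  slti  $3, $0, 4        | $0=0 $1=1 $2=1 $3=1 $4=7
PC=1  slt  $1, $1, $3        | $0=0 $1=0 $2=1 $3=1 $4=7
PC=2  bne  $1, $4, L10       | $0=0 $1=0 $2=1 $3=1 $4=7  [TAKEN]
PC=3  or   $4, $4, $0        | $0=0 $1=0 $2=1 $3=1 $4=7
PC=10 andi  $4, $0, 4        | $0=0 $1=0 $2=1 $3=1 $4=0
PC=11 sub  $3, $3, $1        | $0=0 $1=0 $2=1 $3=1 $4=0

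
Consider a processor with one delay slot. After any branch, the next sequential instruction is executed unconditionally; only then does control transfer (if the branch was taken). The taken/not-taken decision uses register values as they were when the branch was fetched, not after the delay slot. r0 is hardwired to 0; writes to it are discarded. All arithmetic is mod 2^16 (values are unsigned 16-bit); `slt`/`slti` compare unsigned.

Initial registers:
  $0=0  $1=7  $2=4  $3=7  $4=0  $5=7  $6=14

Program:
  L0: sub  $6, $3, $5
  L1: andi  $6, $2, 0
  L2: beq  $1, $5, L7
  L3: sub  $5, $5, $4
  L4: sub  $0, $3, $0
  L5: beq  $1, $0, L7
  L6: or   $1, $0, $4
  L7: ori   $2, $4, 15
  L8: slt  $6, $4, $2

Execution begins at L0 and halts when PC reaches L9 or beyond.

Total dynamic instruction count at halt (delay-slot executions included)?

6

[0] sub  $6, $3, $5  →  {$0:0, $1:7, $2:4, $3:7, $4:0, $5:7, $6:0}
[1] andi  $6, $2, 0  →  {$0:0, $1:7, $2:4, $3:7, $4:0, $5:7, $6:0}
[2] beq  $1, $5, L7  →  {$0:0, $1:7, $2:4, $3:7, $4:0, $5:7, $6:0}  ⟨branch taken⟩
[3] sub  $5, $5, $4  →  {$0:0, $1:7, $2:4, $3:7, $4:0, $5:7, $6:0}
[7] ori   $2, $4, 15  →  {$0:0, $1:7, $2:15, $3:7, $4:0, $5:7, $6:0}
[8] slt  $6, $4, $2  →  {$0:0, $1:7, $2:15, $3:7, $4:0, $5:7, $6:1}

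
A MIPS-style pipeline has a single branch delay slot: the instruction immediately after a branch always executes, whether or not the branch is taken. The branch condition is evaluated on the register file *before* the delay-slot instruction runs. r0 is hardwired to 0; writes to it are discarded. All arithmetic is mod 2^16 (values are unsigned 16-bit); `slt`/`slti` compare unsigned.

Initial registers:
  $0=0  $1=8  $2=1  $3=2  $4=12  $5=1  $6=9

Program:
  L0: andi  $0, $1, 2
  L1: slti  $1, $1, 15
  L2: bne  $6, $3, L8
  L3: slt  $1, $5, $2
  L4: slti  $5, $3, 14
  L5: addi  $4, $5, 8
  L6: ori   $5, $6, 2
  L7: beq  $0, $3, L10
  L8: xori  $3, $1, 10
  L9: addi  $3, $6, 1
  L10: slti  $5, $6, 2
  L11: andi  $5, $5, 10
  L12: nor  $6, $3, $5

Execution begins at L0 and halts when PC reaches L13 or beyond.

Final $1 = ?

[0] andi  $0, $1, 2  →  {$0:0, $1:8, $2:1, $3:2, $4:12, $5:1, $6:9}
[1] slti  $1, $1, 15  →  {$0:0, $1:1, $2:1, $3:2, $4:12, $5:1, $6:9}
[2] bne  $6, $3, L8  →  {$0:0, $1:1, $2:1, $3:2, $4:12, $5:1, $6:9}  ⟨branch taken⟩
[3] slt  $1, $5, $2  →  {$0:0, $1:0, $2:1, $3:2, $4:12, $5:1, $6:9}
[8] xori  $3, $1, 10  →  {$0:0, $1:0, $2:1, $3:10, $4:12, $5:1, $6:9}
[9] addi  $3, $6, 1  →  {$0:0, $1:0, $2:1, $3:10, $4:12, $5:1, $6:9}
[10] slti  $5, $6, 2  →  {$0:0, $1:0, $2:1, $3:10, $4:12, $5:0, $6:9}
[11] andi  $5, $5, 10  →  {$0:0, $1:0, $2:1, $3:10, $4:12, $5:0, $6:9}
[12] nor  $6, $3, $5  →  {$0:0, $1:0, $2:1, $3:10, $4:12, $5:0, $6:65525}

0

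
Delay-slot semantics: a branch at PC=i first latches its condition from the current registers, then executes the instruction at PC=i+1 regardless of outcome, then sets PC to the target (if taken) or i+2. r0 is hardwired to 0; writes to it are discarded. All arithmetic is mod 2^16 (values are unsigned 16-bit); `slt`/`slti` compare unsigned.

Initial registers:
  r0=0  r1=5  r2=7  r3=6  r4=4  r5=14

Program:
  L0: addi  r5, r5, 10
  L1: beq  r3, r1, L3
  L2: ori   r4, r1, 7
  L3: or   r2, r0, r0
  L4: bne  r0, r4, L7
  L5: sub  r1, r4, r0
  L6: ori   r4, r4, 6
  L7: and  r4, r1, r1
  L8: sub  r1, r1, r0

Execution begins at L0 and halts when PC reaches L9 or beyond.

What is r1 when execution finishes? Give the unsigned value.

PC=0  addi  r5, r5, 10       | r0=0 r1=5 r2=7 r3=6 r4=4 r5=24
PC=1  beq  r3, r1, L3        | r0=0 r1=5 r2=7 r3=6 r4=4 r5=24  [not taken]
PC=2  ori   r4, r1, 7        | r0=0 r1=5 r2=7 r3=6 r4=7 r5=24
PC=3  or   r2, r0, r0        | r0=0 r1=5 r2=0 r3=6 r4=7 r5=24
PC=4  bne  r0, r4, L7        | r0=0 r1=5 r2=0 r3=6 r4=7 r5=24  [TAKEN]
PC=5  sub  r1, r4, r0        | r0=0 r1=7 r2=0 r3=6 r4=7 r5=24
PC=7  and  r4, r1, r1        | r0=0 r1=7 r2=0 r3=6 r4=7 r5=24
PC=8  sub  r1, r1, r0        | r0=0 r1=7 r2=0 r3=6 r4=7 r5=24

7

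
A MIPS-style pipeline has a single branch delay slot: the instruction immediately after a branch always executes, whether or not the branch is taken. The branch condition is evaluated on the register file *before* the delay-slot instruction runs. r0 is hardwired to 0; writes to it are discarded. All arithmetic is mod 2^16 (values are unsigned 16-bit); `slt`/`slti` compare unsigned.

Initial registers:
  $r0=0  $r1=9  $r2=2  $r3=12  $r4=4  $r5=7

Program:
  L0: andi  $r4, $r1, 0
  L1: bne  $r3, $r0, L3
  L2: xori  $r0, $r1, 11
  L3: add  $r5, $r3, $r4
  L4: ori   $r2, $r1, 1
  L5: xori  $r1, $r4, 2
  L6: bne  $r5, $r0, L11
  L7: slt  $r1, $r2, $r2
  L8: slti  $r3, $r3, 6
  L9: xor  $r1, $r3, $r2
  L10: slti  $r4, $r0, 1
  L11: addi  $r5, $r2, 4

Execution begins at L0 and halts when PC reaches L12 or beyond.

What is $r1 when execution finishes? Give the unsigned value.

0

  step pc=0: andi  $r4, $r1, 0  regs=(0,9,2,12,0,7)
  step pc=1: bne  $r3, $r0, L3  cond=T  regs=(0,9,2,12,0,7)
  step pc=2: xori  $r0, $r1, 11  regs=(0,9,2,12,0,7)
  step pc=3: add  $r5, $r3, $r4  regs=(0,9,2,12,0,12)
  step pc=4: ori   $r2, $r1, 1  regs=(0,9,9,12,0,12)
  step pc=5: xori  $r1, $r4, 2  regs=(0,2,9,12,0,12)
  step pc=6: bne  $r5, $r0, L11  cond=T  regs=(0,2,9,12,0,12)
  step pc=7: slt  $r1, $r2, $r2  regs=(0,0,9,12,0,12)
  step pc=11: addi  $r5, $r2, 4  regs=(0,0,9,12,0,13)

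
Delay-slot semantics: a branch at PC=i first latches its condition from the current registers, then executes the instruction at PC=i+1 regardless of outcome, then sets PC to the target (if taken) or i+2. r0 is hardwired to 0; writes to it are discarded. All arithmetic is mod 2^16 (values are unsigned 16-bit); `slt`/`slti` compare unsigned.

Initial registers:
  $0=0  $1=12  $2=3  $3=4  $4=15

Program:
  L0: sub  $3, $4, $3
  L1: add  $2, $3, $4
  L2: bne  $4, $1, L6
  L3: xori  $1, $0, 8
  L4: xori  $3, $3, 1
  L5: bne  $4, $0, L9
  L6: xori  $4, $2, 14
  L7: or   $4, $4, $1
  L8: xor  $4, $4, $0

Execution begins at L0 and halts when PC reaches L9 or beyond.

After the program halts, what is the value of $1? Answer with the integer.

#0 sub  $3, $4, $3 ; 0/12/3/11/15
#1 add  $2, $3, $4 ; 0/12/26/11/15
#2 bne  $4, $1, L6 ; 0/12/26/11/15 ; →target
#3 xori  $1, $0, 8 ; 0/8/26/11/15
#6 xori  $4, $2, 14 ; 0/8/26/11/20
#7 or   $4, $4, $1 ; 0/8/26/11/28
#8 xor  $4, $4, $0 ; 0/8/26/11/28

8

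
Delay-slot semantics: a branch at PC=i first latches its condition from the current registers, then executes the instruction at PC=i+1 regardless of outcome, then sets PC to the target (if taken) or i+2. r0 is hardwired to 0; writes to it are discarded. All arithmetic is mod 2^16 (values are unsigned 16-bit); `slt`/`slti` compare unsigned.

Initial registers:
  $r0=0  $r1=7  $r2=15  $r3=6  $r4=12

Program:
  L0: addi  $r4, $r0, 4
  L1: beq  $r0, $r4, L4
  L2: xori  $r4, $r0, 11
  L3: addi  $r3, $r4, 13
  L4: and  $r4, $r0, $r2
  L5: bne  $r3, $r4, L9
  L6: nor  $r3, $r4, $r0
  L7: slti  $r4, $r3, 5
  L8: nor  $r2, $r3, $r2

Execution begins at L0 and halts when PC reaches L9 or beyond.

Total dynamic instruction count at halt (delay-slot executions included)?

7

#0 addi  $r4, $r0, 4 ; 0/7/15/6/4
#1 beq  $r0, $r4, L4 ; 0/7/15/6/4 ; →fallthru
#2 xori  $r4, $r0, 11 ; 0/7/15/6/11
#3 addi  $r3, $r4, 13 ; 0/7/15/24/11
#4 and  $r4, $r0, $r2 ; 0/7/15/24/0
#5 bne  $r3, $r4, L9 ; 0/7/15/24/0 ; →target
#6 nor  $r3, $r4, $r0 ; 0/7/15/65535/0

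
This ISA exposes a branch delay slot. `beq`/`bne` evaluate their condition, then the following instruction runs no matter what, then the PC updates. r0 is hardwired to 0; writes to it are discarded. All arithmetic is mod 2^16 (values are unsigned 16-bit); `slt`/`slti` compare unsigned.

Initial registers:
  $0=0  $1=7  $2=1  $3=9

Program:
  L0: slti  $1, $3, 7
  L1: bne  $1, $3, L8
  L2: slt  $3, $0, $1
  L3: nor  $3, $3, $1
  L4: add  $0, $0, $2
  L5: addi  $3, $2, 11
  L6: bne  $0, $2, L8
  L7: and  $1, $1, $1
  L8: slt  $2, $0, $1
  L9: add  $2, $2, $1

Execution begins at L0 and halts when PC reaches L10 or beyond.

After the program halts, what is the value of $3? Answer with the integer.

0

  step pc=0: slti  $1, $3, 7  regs=(0,0,1,9)
  step pc=1: bne  $1, $3, L8  cond=T  regs=(0,0,1,9)
  step pc=2: slt  $3, $0, $1  regs=(0,0,1,0)
  step pc=8: slt  $2, $0, $1  regs=(0,0,0,0)
  step pc=9: add  $2, $2, $1  regs=(0,0,0,0)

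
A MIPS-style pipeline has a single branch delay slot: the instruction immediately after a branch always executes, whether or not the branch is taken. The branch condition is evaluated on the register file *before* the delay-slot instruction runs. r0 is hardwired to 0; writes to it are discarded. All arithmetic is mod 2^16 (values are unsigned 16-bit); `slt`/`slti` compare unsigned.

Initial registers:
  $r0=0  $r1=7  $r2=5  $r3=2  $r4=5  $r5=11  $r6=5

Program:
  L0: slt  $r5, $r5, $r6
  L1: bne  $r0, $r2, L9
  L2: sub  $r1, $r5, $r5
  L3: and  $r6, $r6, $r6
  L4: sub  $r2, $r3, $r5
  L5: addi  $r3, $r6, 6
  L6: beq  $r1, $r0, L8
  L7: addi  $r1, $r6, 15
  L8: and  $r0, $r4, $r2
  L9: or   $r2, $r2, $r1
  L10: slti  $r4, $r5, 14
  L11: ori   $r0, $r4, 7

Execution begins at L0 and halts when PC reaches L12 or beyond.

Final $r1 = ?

PC=0  slt  $r5, $r5, $r6     | $r0=0 $r1=7 $r2=5 $r3=2 $r4=5 $r5=0 $r6=5
PC=1  bne  $r0, $r2, L9      | $r0=0 $r1=7 $r2=5 $r3=2 $r4=5 $r5=0 $r6=5  [TAKEN]
PC=2  sub  $r1, $r5, $r5     | $r0=0 $r1=0 $r2=5 $r3=2 $r4=5 $r5=0 $r6=5
PC=9  or   $r2, $r2, $r1     | $r0=0 $r1=0 $r2=5 $r3=2 $r4=5 $r5=0 $r6=5
PC=10 slti  $r4, $r5, 14     | $r0=0 $r1=0 $r2=5 $r3=2 $r4=1 $r5=0 $r6=5
PC=11 ori   $r0, $r4, 7      | $r0=0 $r1=0 $r2=5 $r3=2 $r4=1 $r5=0 $r6=5

0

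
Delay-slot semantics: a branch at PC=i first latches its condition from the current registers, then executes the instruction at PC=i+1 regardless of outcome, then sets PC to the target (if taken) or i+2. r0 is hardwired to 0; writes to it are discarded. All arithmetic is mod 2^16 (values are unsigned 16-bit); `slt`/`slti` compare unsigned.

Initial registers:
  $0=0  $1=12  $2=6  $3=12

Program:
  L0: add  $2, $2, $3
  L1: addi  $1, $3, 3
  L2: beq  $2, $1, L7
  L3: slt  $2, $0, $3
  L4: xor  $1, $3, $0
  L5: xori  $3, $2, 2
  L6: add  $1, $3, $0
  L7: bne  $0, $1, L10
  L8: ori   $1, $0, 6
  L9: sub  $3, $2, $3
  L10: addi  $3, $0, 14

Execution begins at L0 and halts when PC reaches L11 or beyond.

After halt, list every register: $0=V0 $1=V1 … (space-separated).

  step pc=0: add  $2, $2, $3  regs=(0,12,18,12)
  step pc=1: addi  $1, $3, 3  regs=(0,15,18,12)
  step pc=2: beq  $2, $1, L7  cond=F  regs=(0,15,18,12)
  step pc=3: slt  $2, $0, $3  regs=(0,15,1,12)
  step pc=4: xor  $1, $3, $0  regs=(0,12,1,12)
  step pc=5: xori  $3, $2, 2  regs=(0,12,1,3)
  step pc=6: add  $1, $3, $0  regs=(0,3,1,3)
  step pc=7: bne  $0, $1, L10  cond=T  regs=(0,3,1,3)
  step pc=8: ori   $1, $0, 6  regs=(0,6,1,3)
  step pc=10: addi  $3, $0, 14  regs=(0,6,1,14)

$0=0 $1=6 $2=1 $3=14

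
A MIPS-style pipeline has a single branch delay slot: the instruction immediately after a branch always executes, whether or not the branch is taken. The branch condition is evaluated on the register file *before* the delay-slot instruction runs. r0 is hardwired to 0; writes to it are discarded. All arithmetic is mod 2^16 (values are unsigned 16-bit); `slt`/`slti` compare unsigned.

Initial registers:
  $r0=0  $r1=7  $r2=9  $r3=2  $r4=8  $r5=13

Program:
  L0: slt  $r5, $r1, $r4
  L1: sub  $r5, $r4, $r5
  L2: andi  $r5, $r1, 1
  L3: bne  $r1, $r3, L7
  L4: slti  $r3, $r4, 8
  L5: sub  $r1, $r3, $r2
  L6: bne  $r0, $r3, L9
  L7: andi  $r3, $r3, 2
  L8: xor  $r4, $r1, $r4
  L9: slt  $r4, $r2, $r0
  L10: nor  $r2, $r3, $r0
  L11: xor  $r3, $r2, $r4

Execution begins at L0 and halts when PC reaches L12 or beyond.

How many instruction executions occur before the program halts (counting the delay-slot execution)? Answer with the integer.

#0 slt  $r5, $r1, $r4 ; 0/7/9/2/8/1
#1 sub  $r5, $r4, $r5 ; 0/7/9/2/8/7
#2 andi  $r5, $r1, 1 ; 0/7/9/2/8/1
#3 bne  $r1, $r3, L7 ; 0/7/9/2/8/1 ; →target
#4 slti  $r3, $r4, 8 ; 0/7/9/0/8/1
#7 andi  $r3, $r3, 2 ; 0/7/9/0/8/1
#8 xor  $r4, $r1, $r4 ; 0/7/9/0/15/1
#9 slt  $r4, $r2, $r0 ; 0/7/9/0/0/1
#10 nor  $r2, $r3, $r0 ; 0/7/65535/0/0/1
#11 xor  $r3, $r2, $r4 ; 0/7/65535/65535/0/1

10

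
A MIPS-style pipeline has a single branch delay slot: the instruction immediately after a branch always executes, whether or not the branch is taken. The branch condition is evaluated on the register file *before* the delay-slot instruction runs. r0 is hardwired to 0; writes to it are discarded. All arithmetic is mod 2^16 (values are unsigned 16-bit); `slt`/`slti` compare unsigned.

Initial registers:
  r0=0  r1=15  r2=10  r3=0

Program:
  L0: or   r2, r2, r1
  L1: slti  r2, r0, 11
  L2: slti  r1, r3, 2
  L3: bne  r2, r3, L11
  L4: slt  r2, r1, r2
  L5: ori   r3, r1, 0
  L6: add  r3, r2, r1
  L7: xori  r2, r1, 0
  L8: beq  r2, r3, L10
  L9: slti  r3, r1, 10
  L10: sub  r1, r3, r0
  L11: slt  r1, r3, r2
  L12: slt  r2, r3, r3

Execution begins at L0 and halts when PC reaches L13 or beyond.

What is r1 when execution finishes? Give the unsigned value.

#0 or   r2, r2, r1 ; 0/15/15/0
#1 slti  r2, r0, 11 ; 0/15/1/0
#2 slti  r1, r3, 2 ; 0/1/1/0
#3 bne  r2, r3, L11 ; 0/1/1/0 ; →target
#4 slt  r2, r1, r2 ; 0/1/0/0
#11 slt  r1, r3, r2 ; 0/0/0/0
#12 slt  r2, r3, r3 ; 0/0/0/0

0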